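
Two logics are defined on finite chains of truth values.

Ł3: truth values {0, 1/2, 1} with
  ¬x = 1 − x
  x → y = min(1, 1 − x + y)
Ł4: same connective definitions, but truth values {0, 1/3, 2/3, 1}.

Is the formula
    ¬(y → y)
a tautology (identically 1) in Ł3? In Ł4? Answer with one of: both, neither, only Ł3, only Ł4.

neither

In Ł3: at y = 0 the value is 0 — not a tautology.
In Ł4: at y = 0 the value is 0 — not a tautology.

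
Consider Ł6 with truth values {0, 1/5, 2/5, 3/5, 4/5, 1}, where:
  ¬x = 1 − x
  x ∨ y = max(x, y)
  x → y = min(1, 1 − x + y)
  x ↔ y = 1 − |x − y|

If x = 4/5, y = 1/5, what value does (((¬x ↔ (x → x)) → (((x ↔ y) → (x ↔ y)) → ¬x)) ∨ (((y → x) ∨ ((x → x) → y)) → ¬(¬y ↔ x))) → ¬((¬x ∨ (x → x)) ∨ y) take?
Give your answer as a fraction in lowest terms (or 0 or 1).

¬x = ¬4/5 = 1/5
x → x = 4/5 → 4/5 = 1
¬x ↔ (x → x) = 1/5 ↔ 1 = 1/5
x ↔ y = 4/5 ↔ 1/5 = 2/5
x ↔ y = 4/5 ↔ 1/5 = 2/5
(x ↔ y) → (x ↔ y) = 2/5 → 2/5 = 1
¬x = ¬4/5 = 1/5
((x ↔ y) → (x ↔ y)) → ¬x = 1 → 1/5 = 1/5
(¬x ↔ (x → x)) → (((x ↔ y) → (x ↔ y)) → ¬x) = 1/5 → 1/5 = 1
y → x = 1/5 → 4/5 = 1
x → x = 4/5 → 4/5 = 1
(x → x) → y = 1 → 1/5 = 1/5
(y → x) ∨ ((x → x) → y) = 1 ∨ 1/5 = 1
¬y = ¬1/5 = 4/5
¬y ↔ x = 4/5 ↔ 4/5 = 1
¬(¬y ↔ x) = ¬1 = 0
((y → x) ∨ ((x → x) → y)) → ¬(¬y ↔ x) = 1 → 0 = 0
((¬x ↔ (x → x)) → (((x ↔ y) → (x ↔ y)) → ¬x)) ∨ (((y → x) ∨ ((x → x) → y)) → ¬(¬y ↔ x)) = 1 ∨ 0 = 1
¬x = ¬4/5 = 1/5
x → x = 4/5 → 4/5 = 1
¬x ∨ (x → x) = 1/5 ∨ 1 = 1
(¬x ∨ (x → x)) ∨ y = 1 ∨ 1/5 = 1
¬((¬x ∨ (x → x)) ∨ y) = ¬1 = 0
(((¬x ↔ (x → x)) → (((x ↔ y) → (x ↔ y)) → ¬x)) ∨ (((y → x) ∨ ((x → x) → y)) → ¬(¬y ↔ x))) → ¬((¬x ∨ (x → x)) ∨ y) = 1 → 0 = 0

0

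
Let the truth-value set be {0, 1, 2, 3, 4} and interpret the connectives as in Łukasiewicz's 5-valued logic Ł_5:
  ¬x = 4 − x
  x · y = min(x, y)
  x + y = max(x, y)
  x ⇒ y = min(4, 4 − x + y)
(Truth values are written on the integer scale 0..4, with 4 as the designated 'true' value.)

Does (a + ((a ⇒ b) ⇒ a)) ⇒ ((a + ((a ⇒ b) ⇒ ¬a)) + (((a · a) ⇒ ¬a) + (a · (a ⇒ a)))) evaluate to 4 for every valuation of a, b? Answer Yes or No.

Counterexample: take a = 3, b = 1.
a ⇒ b = 3 ⇒ 1 = 2
(a ⇒ b) ⇒ a = 2 ⇒ 3 = 4
a + ((a ⇒ b) ⇒ a) = 3 + 4 = 4
a ⇒ b = 3 ⇒ 1 = 2
¬a = ¬3 = 1
(a ⇒ b) ⇒ ¬a = 2 ⇒ 1 = 3
a + ((a ⇒ b) ⇒ ¬a) = 3 + 3 = 3
a · a = 3 · 3 = 3
¬a = ¬3 = 1
(a · a) ⇒ ¬a = 3 ⇒ 1 = 2
a ⇒ a = 3 ⇒ 3 = 4
a · (a ⇒ a) = 3 · 4 = 3
((a · a) ⇒ ¬a) + (a · (a ⇒ a)) = 2 + 3 = 3
(a + ((a ⇒ b) ⇒ ¬a)) + (((a · a) ⇒ ¬a) + (a · (a ⇒ a))) = 3 + 3 = 3
(a + ((a ⇒ b) ⇒ a)) ⇒ ((a + ((a ⇒ b) ⇒ ¬a)) + (((a · a) ⇒ ¬a) + (a · (a ⇒ a)))) = 4 ⇒ 3 = 3
This gives 3 ≠ 4.

No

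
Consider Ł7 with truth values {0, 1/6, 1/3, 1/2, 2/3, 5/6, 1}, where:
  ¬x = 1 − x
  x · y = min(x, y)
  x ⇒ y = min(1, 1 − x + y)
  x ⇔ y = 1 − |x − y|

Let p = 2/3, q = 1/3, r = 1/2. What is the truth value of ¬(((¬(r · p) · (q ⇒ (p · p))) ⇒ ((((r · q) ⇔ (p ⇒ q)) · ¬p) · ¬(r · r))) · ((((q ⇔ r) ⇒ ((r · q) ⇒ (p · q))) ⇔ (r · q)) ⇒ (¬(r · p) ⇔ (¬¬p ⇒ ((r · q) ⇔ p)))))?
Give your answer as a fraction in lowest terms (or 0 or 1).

r · p = 1/2 · 2/3 = 1/2
¬(r · p) = ¬1/2 = 1/2
p · p = 2/3 · 2/3 = 2/3
q ⇒ (p · p) = 1/3 ⇒ 2/3 = 1
¬(r · p) · (q ⇒ (p · p)) = 1/2 · 1 = 1/2
r · q = 1/2 · 1/3 = 1/3
p ⇒ q = 2/3 ⇒ 1/3 = 2/3
(r · q) ⇔ (p ⇒ q) = 1/3 ⇔ 2/3 = 2/3
¬p = ¬2/3 = 1/3
((r · q) ⇔ (p ⇒ q)) · ¬p = 2/3 · 1/3 = 1/3
r · r = 1/2 · 1/2 = 1/2
¬(r · r) = ¬1/2 = 1/2
(((r · q) ⇔ (p ⇒ q)) · ¬p) · ¬(r · r) = 1/3 · 1/2 = 1/3
(¬(r · p) · (q ⇒ (p · p))) ⇒ ((((r · q) ⇔ (p ⇒ q)) · ¬p) · ¬(r · r)) = 1/2 ⇒ 1/3 = 5/6
q ⇔ r = 1/3 ⇔ 1/2 = 5/6
r · q = 1/2 · 1/3 = 1/3
p · q = 2/3 · 1/3 = 1/3
(r · q) ⇒ (p · q) = 1/3 ⇒ 1/3 = 1
(q ⇔ r) ⇒ ((r · q) ⇒ (p · q)) = 5/6 ⇒ 1 = 1
r · q = 1/2 · 1/3 = 1/3
((q ⇔ r) ⇒ ((r · q) ⇒ (p · q))) ⇔ (r · q) = 1 ⇔ 1/3 = 1/3
r · p = 1/2 · 2/3 = 1/2
¬(r · p) = ¬1/2 = 1/2
¬p = ¬2/3 = 1/3
¬¬p = ¬1/3 = 2/3
r · q = 1/2 · 1/3 = 1/3
(r · q) ⇔ p = 1/3 ⇔ 2/3 = 2/3
¬¬p ⇒ ((r · q) ⇔ p) = 2/3 ⇒ 2/3 = 1
¬(r · p) ⇔ (¬¬p ⇒ ((r · q) ⇔ p)) = 1/2 ⇔ 1 = 1/2
(((q ⇔ r) ⇒ ((r · q) ⇒ (p · q))) ⇔ (r · q)) ⇒ (¬(r · p) ⇔ (¬¬p ⇒ ((r · q) ⇔ p))) = 1/3 ⇒ 1/2 = 1
((¬(r · p) · (q ⇒ (p · p))) ⇒ ((((r · q) ⇔ (p ⇒ q)) · ¬p) · ¬(r · r))) · ((((q ⇔ r) ⇒ ((r · q) ⇒ (p · q))) ⇔ (r · q)) ⇒ (¬(r · p) ⇔ (¬¬p ⇒ ((r · q) ⇔ p)))) = 5/6 · 1 = 5/6
¬(((¬(r · p) · (q ⇒ (p · p))) ⇒ ((((r · q) ⇔ (p ⇒ q)) · ¬p) · ¬(r · r))) · ((((q ⇔ r) ⇒ ((r · q) ⇒ (p · q))) ⇔ (r · q)) ⇒ (¬(r · p) ⇔ (¬¬p ⇒ ((r · q) ⇔ p))))) = ¬5/6 = 1/6

1/6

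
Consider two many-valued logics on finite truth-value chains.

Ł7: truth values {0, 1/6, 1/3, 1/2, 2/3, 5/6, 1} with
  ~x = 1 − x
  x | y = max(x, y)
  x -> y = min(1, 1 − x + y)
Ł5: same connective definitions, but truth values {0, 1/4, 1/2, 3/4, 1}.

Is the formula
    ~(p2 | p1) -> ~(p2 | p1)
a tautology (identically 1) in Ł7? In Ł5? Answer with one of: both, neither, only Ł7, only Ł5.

both

In Ł7: every assignment gives 1 — tautology.
In Ł5: every assignment gives 1 — tautology.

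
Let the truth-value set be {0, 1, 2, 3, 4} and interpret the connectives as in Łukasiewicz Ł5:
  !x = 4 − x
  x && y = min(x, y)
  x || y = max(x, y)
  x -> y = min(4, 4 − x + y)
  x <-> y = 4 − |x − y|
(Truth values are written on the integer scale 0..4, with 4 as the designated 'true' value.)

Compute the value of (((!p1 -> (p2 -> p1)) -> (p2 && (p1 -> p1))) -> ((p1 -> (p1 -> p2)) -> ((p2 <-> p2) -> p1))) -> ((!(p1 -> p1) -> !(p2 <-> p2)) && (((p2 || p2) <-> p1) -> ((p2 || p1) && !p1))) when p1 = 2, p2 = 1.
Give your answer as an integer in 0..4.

3

!p1 = !2 = 2
p2 -> p1 = 1 -> 2 = 4
!p1 -> (p2 -> p1) = 2 -> 4 = 4
p1 -> p1 = 2 -> 2 = 4
p2 && (p1 -> p1) = 1 && 4 = 1
(!p1 -> (p2 -> p1)) -> (p2 && (p1 -> p1)) = 4 -> 1 = 1
p1 -> p2 = 2 -> 1 = 3
p1 -> (p1 -> p2) = 2 -> 3 = 4
p2 <-> p2 = 1 <-> 1 = 4
(p2 <-> p2) -> p1 = 4 -> 2 = 2
(p1 -> (p1 -> p2)) -> ((p2 <-> p2) -> p1) = 4 -> 2 = 2
((!p1 -> (p2 -> p1)) -> (p2 && (p1 -> p1))) -> ((p1 -> (p1 -> p2)) -> ((p2 <-> p2) -> p1)) = 1 -> 2 = 4
p1 -> p1 = 2 -> 2 = 4
!(p1 -> p1) = !4 = 0
p2 <-> p2 = 1 <-> 1 = 4
!(p2 <-> p2) = !4 = 0
!(p1 -> p1) -> !(p2 <-> p2) = 0 -> 0 = 4
p2 || p2 = 1 || 1 = 1
(p2 || p2) <-> p1 = 1 <-> 2 = 3
p2 || p1 = 1 || 2 = 2
!p1 = !2 = 2
(p2 || p1) && !p1 = 2 && 2 = 2
((p2 || p2) <-> p1) -> ((p2 || p1) && !p1) = 3 -> 2 = 3
(!(p1 -> p1) -> !(p2 <-> p2)) && (((p2 || p2) <-> p1) -> ((p2 || p1) && !p1)) = 4 && 3 = 3
(((!p1 -> (p2 -> p1)) -> (p2 && (p1 -> p1))) -> ((p1 -> (p1 -> p2)) -> ((p2 <-> p2) -> p1))) -> ((!(p1 -> p1) -> !(p2 <-> p2)) && (((p2 || p2) <-> p1) -> ((p2 || p1) && !p1))) = 4 -> 3 = 3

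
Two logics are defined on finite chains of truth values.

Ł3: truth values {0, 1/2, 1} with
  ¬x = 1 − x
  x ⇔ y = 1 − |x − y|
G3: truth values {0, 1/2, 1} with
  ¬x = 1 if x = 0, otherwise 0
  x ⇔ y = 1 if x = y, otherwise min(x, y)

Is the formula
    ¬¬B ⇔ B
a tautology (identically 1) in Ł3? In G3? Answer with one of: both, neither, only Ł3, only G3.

only Ł3

In Ł3: every assignment gives 1 — tautology.
In G3: at B = 1/2 the value is 1/2 — not a tautology.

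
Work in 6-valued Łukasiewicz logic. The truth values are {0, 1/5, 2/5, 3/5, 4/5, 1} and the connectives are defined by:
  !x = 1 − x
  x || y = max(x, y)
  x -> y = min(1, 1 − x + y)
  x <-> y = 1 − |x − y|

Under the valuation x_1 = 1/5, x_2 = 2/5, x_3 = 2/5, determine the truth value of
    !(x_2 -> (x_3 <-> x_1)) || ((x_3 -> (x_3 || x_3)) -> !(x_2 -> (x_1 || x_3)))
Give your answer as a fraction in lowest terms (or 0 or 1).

0

x_3 <-> x_1 = 2/5 <-> 1/5 = 4/5
x_2 -> (x_3 <-> x_1) = 2/5 -> 4/5 = 1
!(x_2 -> (x_3 <-> x_1)) = !1 = 0
x_3 || x_3 = 2/5 || 2/5 = 2/5
x_3 -> (x_3 || x_3) = 2/5 -> 2/5 = 1
x_1 || x_3 = 1/5 || 2/5 = 2/5
x_2 -> (x_1 || x_3) = 2/5 -> 2/5 = 1
!(x_2 -> (x_1 || x_3)) = !1 = 0
(x_3 -> (x_3 || x_3)) -> !(x_2 -> (x_1 || x_3)) = 1 -> 0 = 0
!(x_2 -> (x_3 <-> x_1)) || ((x_3 -> (x_3 || x_3)) -> !(x_2 -> (x_1 || x_3))) = 0 || 0 = 0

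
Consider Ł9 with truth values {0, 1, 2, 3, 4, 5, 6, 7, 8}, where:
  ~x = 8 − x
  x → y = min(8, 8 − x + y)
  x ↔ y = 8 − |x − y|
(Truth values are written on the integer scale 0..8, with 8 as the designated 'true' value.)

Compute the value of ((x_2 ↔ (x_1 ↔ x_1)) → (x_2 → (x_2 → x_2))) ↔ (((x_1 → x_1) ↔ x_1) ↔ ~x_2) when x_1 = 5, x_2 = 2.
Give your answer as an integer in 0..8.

7

x_1 ↔ x_1 = 5 ↔ 5 = 8
x_2 ↔ (x_1 ↔ x_1) = 2 ↔ 8 = 2
x_2 → x_2 = 2 → 2 = 8
x_2 → (x_2 → x_2) = 2 → 8 = 8
(x_2 ↔ (x_1 ↔ x_1)) → (x_2 → (x_2 → x_2)) = 2 → 8 = 8
x_1 → x_1 = 5 → 5 = 8
(x_1 → x_1) ↔ x_1 = 8 ↔ 5 = 5
~x_2 = ~2 = 6
((x_1 → x_1) ↔ x_1) ↔ ~x_2 = 5 ↔ 6 = 7
((x_2 ↔ (x_1 ↔ x_1)) → (x_2 → (x_2 → x_2))) ↔ (((x_1 → x_1) ↔ x_1) ↔ ~x_2) = 8 ↔ 7 = 7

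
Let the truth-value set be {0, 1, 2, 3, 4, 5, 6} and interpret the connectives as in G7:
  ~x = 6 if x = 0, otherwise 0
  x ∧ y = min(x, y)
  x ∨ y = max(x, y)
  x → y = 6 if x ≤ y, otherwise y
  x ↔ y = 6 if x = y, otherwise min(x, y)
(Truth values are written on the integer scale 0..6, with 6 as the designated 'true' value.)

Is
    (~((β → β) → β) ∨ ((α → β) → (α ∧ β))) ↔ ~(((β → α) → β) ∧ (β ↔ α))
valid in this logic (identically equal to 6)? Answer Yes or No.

No

Counterexample: take α = 0, β = 1.
β → β = 1 → 1 = 6
(β → β) → β = 6 → 1 = 1
~((β → β) → β) = ~1 = 0
α → β = 0 → 1 = 6
α ∧ β = 0 ∧ 1 = 0
(α → β) → (α ∧ β) = 6 → 0 = 0
~((β → β) → β) ∨ ((α → β) → (α ∧ β)) = 0 ∨ 0 = 0
β → α = 1 → 0 = 0
(β → α) → β = 0 → 1 = 6
β ↔ α = 1 ↔ 0 = 0
((β → α) → β) ∧ (β ↔ α) = 6 ∧ 0 = 0
~(((β → α) → β) ∧ (β ↔ α)) = ~0 = 6
(~((β → β) → β) ∨ ((α → β) → (α ∧ β))) ↔ ~(((β → α) → β) ∧ (β ↔ α)) = 0 ↔ 6 = 0
This gives 0 ≠ 6.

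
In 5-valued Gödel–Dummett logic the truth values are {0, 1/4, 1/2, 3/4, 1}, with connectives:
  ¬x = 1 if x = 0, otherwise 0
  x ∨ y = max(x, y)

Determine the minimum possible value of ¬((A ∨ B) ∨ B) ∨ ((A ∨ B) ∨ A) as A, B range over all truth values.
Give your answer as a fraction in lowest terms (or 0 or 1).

1/4

Take A = 0, B = 1/4:
A ∨ B = 0 ∨ 1/4 = 1/4
(A ∨ B) ∨ B = 1/4 ∨ 1/4 = 1/4
¬((A ∨ B) ∨ B) = ¬1/4 = 0
A ∨ B = 0 ∨ 1/4 = 1/4
(A ∨ B) ∨ A = 1/4 ∨ 0 = 1/4
¬((A ∨ B) ∨ B) ∨ ((A ∨ B) ∨ A) = 0 ∨ 1/4 = 1/4
No assignment yields a value below 1/4, so this is the minimum.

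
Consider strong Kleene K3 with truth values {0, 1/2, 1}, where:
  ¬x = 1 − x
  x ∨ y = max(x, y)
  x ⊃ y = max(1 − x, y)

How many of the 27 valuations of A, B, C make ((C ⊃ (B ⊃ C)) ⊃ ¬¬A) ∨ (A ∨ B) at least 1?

15

value 1: 15 assignments (counts)
value 1/2: 9 assignments
value 0: 3 assignments
So 15 of the 27 assignments meet the threshold.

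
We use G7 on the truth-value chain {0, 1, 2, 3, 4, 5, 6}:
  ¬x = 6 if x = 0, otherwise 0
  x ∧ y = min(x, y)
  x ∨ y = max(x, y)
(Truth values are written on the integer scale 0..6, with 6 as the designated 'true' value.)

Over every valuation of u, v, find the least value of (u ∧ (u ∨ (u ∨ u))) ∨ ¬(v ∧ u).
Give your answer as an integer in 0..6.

Take u = 1, v = 1:
u ∨ u = 1 ∨ 1 = 1
u ∨ (u ∨ u) = 1 ∨ 1 = 1
u ∧ (u ∨ (u ∨ u)) = 1 ∧ 1 = 1
v ∧ u = 1 ∧ 1 = 1
¬(v ∧ u) = ¬1 = 0
(u ∧ (u ∨ (u ∨ u))) ∨ ¬(v ∧ u) = 1 ∨ 0 = 1
No assignment yields a value below 1, so this is the minimum.

1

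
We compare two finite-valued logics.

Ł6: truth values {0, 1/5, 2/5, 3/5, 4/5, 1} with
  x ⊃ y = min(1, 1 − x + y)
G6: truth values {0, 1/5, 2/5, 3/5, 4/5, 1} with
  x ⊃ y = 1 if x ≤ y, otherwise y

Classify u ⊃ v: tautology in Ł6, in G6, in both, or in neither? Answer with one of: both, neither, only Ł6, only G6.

In Ł6: at u = 1/5, v = 0 the value is 4/5 — not a tautology.
In G6: at u = 1/5, v = 0 the value is 0 — not a tautology.

neither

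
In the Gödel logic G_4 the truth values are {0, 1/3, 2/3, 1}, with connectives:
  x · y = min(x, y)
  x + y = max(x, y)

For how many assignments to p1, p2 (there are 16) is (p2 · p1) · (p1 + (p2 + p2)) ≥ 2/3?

p1 = 0, p2 = 0 ↦ 0  <
p1 = 0, p2 = 1/3 ↦ 0  <
p1 = 0, p2 = 2/3 ↦ 0  <
p1 = 0, p2 = 1 ↦ 0  <
p1 = 1/3, p2 = 0 ↦ 0  <
p1 = 1/3, p2 = 1/3 ↦ 1/3  <
p1 = 1/3, p2 = 2/3 ↦ 1/3  <
p1 = 1/3, p2 = 1 ↦ 1/3  <
p1 = 2/3, p2 = 0 ↦ 0  <
p1 = 2/3, p2 = 1/3 ↦ 1/3  <
p1 = 2/3, p2 = 2/3 ↦ 2/3  ≥
p1 = 2/3, p2 = 1 ↦ 2/3  ≥
p1 = 1, p2 = 0 ↦ 0  <
p1 = 1, p2 = 1/3 ↦ 1/3  <
p1 = 1, p2 = 2/3 ↦ 2/3  ≥
p1 = 1, p2 = 1 ↦ 1  ≥
So 4 of the 16 assignments meet the threshold.

4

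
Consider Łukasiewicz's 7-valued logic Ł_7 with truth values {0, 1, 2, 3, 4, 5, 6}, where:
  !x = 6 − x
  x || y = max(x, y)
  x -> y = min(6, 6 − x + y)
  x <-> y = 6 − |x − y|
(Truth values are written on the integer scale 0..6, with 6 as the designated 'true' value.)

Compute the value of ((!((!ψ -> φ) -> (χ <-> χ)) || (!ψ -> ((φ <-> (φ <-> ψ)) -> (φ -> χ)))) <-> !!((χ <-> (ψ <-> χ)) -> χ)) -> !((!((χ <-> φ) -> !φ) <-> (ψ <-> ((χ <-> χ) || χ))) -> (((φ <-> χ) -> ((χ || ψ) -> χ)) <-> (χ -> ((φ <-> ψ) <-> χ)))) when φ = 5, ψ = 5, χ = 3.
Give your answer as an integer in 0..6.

!ψ = !5 = 1
!ψ -> φ = 1 -> 5 = 6
χ <-> χ = 3 <-> 3 = 6
(!ψ -> φ) -> (χ <-> χ) = 6 -> 6 = 6
!((!ψ -> φ) -> (χ <-> χ)) = !6 = 0
!ψ = !5 = 1
φ <-> ψ = 5 <-> 5 = 6
φ <-> (φ <-> ψ) = 5 <-> 6 = 5
φ -> χ = 5 -> 3 = 4
(φ <-> (φ <-> ψ)) -> (φ -> χ) = 5 -> 4 = 5
!ψ -> ((φ <-> (φ <-> ψ)) -> (φ -> χ)) = 1 -> 5 = 6
!((!ψ -> φ) -> (χ <-> χ)) || (!ψ -> ((φ <-> (φ <-> ψ)) -> (φ -> χ))) = 0 || 6 = 6
ψ <-> χ = 5 <-> 3 = 4
χ <-> (ψ <-> χ) = 3 <-> 4 = 5
(χ <-> (ψ <-> χ)) -> χ = 5 -> 3 = 4
!((χ <-> (ψ <-> χ)) -> χ) = !4 = 2
!!((χ <-> (ψ <-> χ)) -> χ) = !2 = 4
(!((!ψ -> φ) -> (χ <-> χ)) || (!ψ -> ((φ <-> (φ <-> ψ)) -> (φ -> χ)))) <-> !!((χ <-> (ψ <-> χ)) -> χ) = 6 <-> 4 = 4
χ <-> φ = 3 <-> 5 = 4
!φ = !5 = 1
(χ <-> φ) -> !φ = 4 -> 1 = 3
!((χ <-> φ) -> !φ) = !3 = 3
χ <-> χ = 3 <-> 3 = 6
(χ <-> χ) || χ = 6 || 3 = 6
ψ <-> ((χ <-> χ) || χ) = 5 <-> 6 = 5
!((χ <-> φ) -> !φ) <-> (ψ <-> ((χ <-> χ) || χ)) = 3 <-> 5 = 4
φ <-> χ = 5 <-> 3 = 4
χ || ψ = 3 || 5 = 5
(χ || ψ) -> χ = 5 -> 3 = 4
(φ <-> χ) -> ((χ || ψ) -> χ) = 4 -> 4 = 6
φ <-> ψ = 5 <-> 5 = 6
(φ <-> ψ) <-> χ = 6 <-> 3 = 3
χ -> ((φ <-> ψ) <-> χ) = 3 -> 3 = 6
((φ <-> χ) -> ((χ || ψ) -> χ)) <-> (χ -> ((φ <-> ψ) <-> χ)) = 6 <-> 6 = 6
(!((χ <-> φ) -> !φ) <-> (ψ <-> ((χ <-> χ) || χ))) -> (((φ <-> χ) -> ((χ || ψ) -> χ)) <-> (χ -> ((φ <-> ψ) <-> χ))) = 4 -> 6 = 6
!((!((χ <-> φ) -> !φ) <-> (ψ <-> ((χ <-> χ) || χ))) -> (((φ <-> χ) -> ((χ || ψ) -> χ)) <-> (χ -> ((φ <-> ψ) <-> χ)))) = !6 = 0
((!((!ψ -> φ) -> (χ <-> χ)) || (!ψ -> ((φ <-> (φ <-> ψ)) -> (φ -> χ)))) <-> !!((χ <-> (ψ <-> χ)) -> χ)) -> !((!((χ <-> φ) -> !φ) <-> (ψ <-> ((χ <-> χ) || χ))) -> (((φ <-> χ) -> ((χ || ψ) -> χ)) <-> (χ -> ((φ <-> ψ) <-> χ)))) = 4 -> 0 = 2

2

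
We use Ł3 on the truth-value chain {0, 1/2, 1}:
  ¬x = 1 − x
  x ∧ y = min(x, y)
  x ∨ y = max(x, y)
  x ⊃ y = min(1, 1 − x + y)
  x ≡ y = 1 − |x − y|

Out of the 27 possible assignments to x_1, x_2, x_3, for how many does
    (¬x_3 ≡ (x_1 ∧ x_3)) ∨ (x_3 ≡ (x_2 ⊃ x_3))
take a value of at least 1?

value 1: 19 assignments (counts)
value 1/2: 5 assignments
value 0: 3 assignments
So 19 of the 27 assignments meet the threshold.

19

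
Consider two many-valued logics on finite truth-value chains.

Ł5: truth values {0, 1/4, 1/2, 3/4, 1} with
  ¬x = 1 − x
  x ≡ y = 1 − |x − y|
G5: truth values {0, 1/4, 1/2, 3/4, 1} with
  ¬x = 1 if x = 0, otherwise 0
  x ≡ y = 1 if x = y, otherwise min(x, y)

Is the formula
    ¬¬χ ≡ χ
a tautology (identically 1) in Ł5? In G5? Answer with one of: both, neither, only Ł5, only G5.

In Ł5: every assignment gives 1 — tautology.
In G5: at χ = 1/4 the value is 1/4 — not a tautology.

only Ł5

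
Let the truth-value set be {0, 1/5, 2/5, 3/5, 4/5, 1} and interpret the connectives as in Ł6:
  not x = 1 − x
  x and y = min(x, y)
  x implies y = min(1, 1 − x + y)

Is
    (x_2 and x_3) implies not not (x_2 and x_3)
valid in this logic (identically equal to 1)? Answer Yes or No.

Yes

At x_2 = 0, x_3 = 2/5, for instance:
x_2 and x_3 = 0 and 2/5 = 0
not (x_2 and x_3) = not 0 = 1
not not (x_2 and x_3) = not 1 = 0
(x_2 and x_3) implies not not (x_2 and x_3) = 0 implies 0 = 1
and checking the remaining 35 assignments likewise gives ≥ 1 in every case.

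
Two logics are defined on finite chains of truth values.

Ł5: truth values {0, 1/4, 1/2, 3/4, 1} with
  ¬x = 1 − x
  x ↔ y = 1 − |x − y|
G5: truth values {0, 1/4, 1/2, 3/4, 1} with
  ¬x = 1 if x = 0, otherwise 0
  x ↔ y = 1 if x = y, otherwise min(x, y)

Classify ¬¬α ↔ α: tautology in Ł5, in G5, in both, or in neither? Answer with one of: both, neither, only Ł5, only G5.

In Ł5: every assignment gives 1 — tautology.
In G5: at α = 1/4 the value is 1/4 — not a tautology.

only Ł5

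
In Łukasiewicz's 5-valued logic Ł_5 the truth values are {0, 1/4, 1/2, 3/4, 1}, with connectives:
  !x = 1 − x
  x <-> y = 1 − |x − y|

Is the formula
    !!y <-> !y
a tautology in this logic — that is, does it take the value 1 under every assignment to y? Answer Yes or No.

No

Counterexample: take y = 0.
!y = !0 = 1
!!y = !1 = 0
!y = !0 = 1
!!y <-> !y = 0 <-> 1 = 0
This gives 0 ≠ 1.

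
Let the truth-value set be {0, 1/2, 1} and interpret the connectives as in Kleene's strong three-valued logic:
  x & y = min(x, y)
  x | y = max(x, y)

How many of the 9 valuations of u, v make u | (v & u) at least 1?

u = 0, v = 0 ↦ 0  <
u = 0, v = 1/2 ↦ 0  <
u = 0, v = 1 ↦ 0  <
u = 1/2, v = 0 ↦ 1/2  <
u = 1/2, v = 1/2 ↦ 1/2  <
u = 1/2, v = 1 ↦ 1/2  <
u = 1, v = 0 ↦ 1  ≥
u = 1, v = 1/2 ↦ 1  ≥
u = 1, v = 1 ↦ 1  ≥
So 3 of the 9 assignments meet the threshold.

3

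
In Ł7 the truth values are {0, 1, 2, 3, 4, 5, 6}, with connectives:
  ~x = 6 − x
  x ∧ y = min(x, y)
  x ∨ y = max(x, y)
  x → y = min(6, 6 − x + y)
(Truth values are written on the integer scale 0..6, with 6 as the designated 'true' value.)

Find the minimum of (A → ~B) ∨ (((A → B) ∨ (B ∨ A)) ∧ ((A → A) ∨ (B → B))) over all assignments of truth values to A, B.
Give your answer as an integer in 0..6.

Take A = 4, B = 3:
~B = ~3 = 3
A → ~B = 4 → 3 = 5
A → B = 4 → 3 = 5
B ∨ A = 3 ∨ 4 = 4
(A → B) ∨ (B ∨ A) = 5 ∨ 4 = 5
A → A = 4 → 4 = 6
B → B = 3 → 3 = 6
(A → A) ∨ (B → B) = 6 ∨ 6 = 6
((A → B) ∨ (B ∨ A)) ∧ ((A → A) ∨ (B → B)) = 5 ∧ 6 = 5
(A → ~B) ∨ (((A → B) ∨ (B ∨ A)) ∧ ((A → A) ∨ (B → B))) = 5 ∨ 5 = 5
No assignment yields a value below 5, so this is the minimum.

5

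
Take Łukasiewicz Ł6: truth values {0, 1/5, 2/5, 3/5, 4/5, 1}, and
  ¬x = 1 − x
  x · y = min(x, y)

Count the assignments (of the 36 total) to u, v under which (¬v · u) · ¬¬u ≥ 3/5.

9

value 1: 1 assignment (counts)
value 4/5: 3 assignments (counts)
value 3/5: 5 assignments (counts)
value 2/5: 7 assignments
value 1/5: 9 assignments
value 0: 11 assignments
So 9 of the 36 assignments meet the threshold.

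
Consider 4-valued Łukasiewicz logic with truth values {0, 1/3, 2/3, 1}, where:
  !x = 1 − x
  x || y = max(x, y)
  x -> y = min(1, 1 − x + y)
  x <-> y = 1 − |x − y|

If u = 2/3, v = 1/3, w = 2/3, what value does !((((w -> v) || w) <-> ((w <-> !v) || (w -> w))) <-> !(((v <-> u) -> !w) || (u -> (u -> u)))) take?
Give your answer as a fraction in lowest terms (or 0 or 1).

w -> v = 2/3 -> 1/3 = 2/3
(w -> v) || w = 2/3 || 2/3 = 2/3
!v = !1/3 = 2/3
w <-> !v = 2/3 <-> 2/3 = 1
w -> w = 2/3 -> 2/3 = 1
(w <-> !v) || (w -> w) = 1 || 1 = 1
((w -> v) || w) <-> ((w <-> !v) || (w -> w)) = 2/3 <-> 1 = 2/3
v <-> u = 1/3 <-> 2/3 = 2/3
!w = !2/3 = 1/3
(v <-> u) -> !w = 2/3 -> 1/3 = 2/3
u -> u = 2/3 -> 2/3 = 1
u -> (u -> u) = 2/3 -> 1 = 1
((v <-> u) -> !w) || (u -> (u -> u)) = 2/3 || 1 = 1
!(((v <-> u) -> !w) || (u -> (u -> u))) = !1 = 0
(((w -> v) || w) <-> ((w <-> !v) || (w -> w))) <-> !(((v <-> u) -> !w) || (u -> (u -> u))) = 2/3 <-> 0 = 1/3
!((((w -> v) || w) <-> ((w <-> !v) || (w -> w))) <-> !(((v <-> u) -> !w) || (u -> (u -> u)))) = !1/3 = 2/3

2/3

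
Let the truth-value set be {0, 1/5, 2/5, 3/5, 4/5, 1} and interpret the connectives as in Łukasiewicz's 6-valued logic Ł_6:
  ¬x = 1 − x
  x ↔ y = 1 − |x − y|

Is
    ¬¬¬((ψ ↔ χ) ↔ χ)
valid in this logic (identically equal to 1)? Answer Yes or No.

Counterexample: take ψ = 0, χ = 1/5.
ψ ↔ χ = 0 ↔ 1/5 = 4/5
(ψ ↔ χ) ↔ χ = 4/5 ↔ 1/5 = 2/5
¬((ψ ↔ χ) ↔ χ) = ¬2/5 = 3/5
¬¬((ψ ↔ χ) ↔ χ) = ¬3/5 = 2/5
¬¬¬((ψ ↔ χ) ↔ χ) = ¬2/5 = 3/5
This gives 3/5 ≠ 1.

No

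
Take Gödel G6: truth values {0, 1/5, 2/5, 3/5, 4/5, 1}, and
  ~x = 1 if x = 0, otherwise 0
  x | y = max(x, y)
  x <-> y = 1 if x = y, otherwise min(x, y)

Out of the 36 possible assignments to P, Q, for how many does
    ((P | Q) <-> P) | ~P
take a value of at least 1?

value 1: 26 assignments (counts)
value 4/5: 1 assignment
value 3/5: 2 assignments
value 2/5: 3 assignments
value 1/5: 4 assignments
So 26 of the 36 assignments meet the threshold.

26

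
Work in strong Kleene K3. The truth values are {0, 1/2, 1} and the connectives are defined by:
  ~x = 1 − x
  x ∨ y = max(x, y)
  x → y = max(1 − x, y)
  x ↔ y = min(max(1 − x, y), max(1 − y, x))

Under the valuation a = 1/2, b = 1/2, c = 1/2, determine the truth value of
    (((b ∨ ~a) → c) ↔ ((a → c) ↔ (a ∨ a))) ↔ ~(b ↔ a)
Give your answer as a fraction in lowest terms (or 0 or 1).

1/2

~a = ~1/2 = 1/2
b ∨ ~a = 1/2 ∨ 1/2 = 1/2
(b ∨ ~a) → c = 1/2 → 1/2 = 1/2
a → c = 1/2 → 1/2 = 1/2
a ∨ a = 1/2 ∨ 1/2 = 1/2
(a → c) ↔ (a ∨ a) = 1/2 ↔ 1/2 = 1/2
((b ∨ ~a) → c) ↔ ((a → c) ↔ (a ∨ a)) = 1/2 ↔ 1/2 = 1/2
b ↔ a = 1/2 ↔ 1/2 = 1/2
~(b ↔ a) = ~1/2 = 1/2
(((b ∨ ~a) → c) ↔ ((a → c) ↔ (a ∨ a))) ↔ ~(b ↔ a) = 1/2 ↔ 1/2 = 1/2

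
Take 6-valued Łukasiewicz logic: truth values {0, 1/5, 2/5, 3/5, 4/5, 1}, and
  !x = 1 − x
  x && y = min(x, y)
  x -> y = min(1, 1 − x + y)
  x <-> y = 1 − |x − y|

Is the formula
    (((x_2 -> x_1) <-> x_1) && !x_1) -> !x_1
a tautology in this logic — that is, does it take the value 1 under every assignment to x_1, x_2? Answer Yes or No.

Yes

At x_1 = 3/5, x_2 = 1, for instance:
x_2 -> x_1 = 1 -> 3/5 = 3/5
(x_2 -> x_1) <-> x_1 = 3/5 <-> 3/5 = 1
!x_1 = !3/5 = 2/5
((x_2 -> x_1) <-> x_1) && !x_1 = 1 && 2/5 = 2/5
(((x_2 -> x_1) <-> x_1) && !x_1) -> !x_1 = 2/5 -> 2/5 = 1
and checking the remaining 35 assignments likewise gives ≥ 1 in every case.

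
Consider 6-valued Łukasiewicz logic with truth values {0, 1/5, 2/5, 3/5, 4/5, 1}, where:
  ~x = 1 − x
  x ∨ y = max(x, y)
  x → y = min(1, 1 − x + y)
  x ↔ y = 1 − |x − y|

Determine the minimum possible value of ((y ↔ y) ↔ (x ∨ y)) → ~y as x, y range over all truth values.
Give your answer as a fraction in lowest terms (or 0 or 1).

Take x = 0, y = 1:
y ↔ y = 1 ↔ 1 = 1
x ∨ y = 0 ∨ 1 = 1
(y ↔ y) ↔ (x ∨ y) = 1 ↔ 1 = 1
~y = ~1 = 0
((y ↔ y) ↔ (x ∨ y)) → ~y = 1 → 0 = 0
No assignment yields a value below 0, so this is the minimum.

0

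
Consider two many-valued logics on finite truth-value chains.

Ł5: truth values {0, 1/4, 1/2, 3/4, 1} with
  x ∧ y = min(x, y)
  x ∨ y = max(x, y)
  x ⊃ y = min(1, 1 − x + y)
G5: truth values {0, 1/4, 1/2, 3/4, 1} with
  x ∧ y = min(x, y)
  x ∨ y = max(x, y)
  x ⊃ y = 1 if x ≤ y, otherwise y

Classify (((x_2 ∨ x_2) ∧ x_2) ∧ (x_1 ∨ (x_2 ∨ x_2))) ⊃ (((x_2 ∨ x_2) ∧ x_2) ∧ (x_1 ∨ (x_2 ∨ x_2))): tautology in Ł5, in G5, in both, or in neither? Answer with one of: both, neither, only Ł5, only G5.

both

In Ł5: every assignment gives 1 — tautology.
In G5: every assignment gives 1 — tautology.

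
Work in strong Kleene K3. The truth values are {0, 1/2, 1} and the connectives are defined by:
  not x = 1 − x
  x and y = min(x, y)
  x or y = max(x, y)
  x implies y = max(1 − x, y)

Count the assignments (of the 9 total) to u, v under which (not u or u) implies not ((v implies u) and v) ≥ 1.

u = 0, v = 0 ↦ 1  ≥
u = 0, v = 1/2 ↦ 1/2  <
u = 0, v = 1 ↦ 1  ≥
u = 1/2, v = 0 ↦ 1  ≥
u = 1/2, v = 1/2 ↦ 1/2  <
u = 1/2, v = 1 ↦ 1/2  <
u = 1, v = 0 ↦ 1  ≥
u = 1, v = 1/2 ↦ 1/2  <
u = 1, v = 1 ↦ 0  <
So 4 of the 9 assignments meet the threshold.

4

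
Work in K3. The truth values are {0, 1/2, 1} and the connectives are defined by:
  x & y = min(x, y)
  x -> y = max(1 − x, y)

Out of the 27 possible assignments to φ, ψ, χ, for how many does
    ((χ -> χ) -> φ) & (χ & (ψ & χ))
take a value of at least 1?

1

value 1: 1 assignment (counts)
value 1/2: 9 assignments
value 0: 17 assignments
So 1 of the 27 assignments meets the threshold.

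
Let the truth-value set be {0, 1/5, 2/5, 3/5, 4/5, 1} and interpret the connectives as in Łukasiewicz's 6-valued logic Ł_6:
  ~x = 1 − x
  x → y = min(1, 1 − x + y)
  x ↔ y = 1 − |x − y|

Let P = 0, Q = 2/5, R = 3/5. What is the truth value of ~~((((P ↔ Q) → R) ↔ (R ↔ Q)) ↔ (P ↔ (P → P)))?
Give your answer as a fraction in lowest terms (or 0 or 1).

1/5

P ↔ Q = 0 ↔ 2/5 = 3/5
(P ↔ Q) → R = 3/5 → 3/5 = 1
R ↔ Q = 3/5 ↔ 2/5 = 4/5
((P ↔ Q) → R) ↔ (R ↔ Q) = 1 ↔ 4/5 = 4/5
P → P = 0 → 0 = 1
P ↔ (P → P) = 0 ↔ 1 = 0
(((P ↔ Q) → R) ↔ (R ↔ Q)) ↔ (P ↔ (P → P)) = 4/5 ↔ 0 = 1/5
~((((P ↔ Q) → R) ↔ (R ↔ Q)) ↔ (P ↔ (P → P))) = ~1/5 = 4/5
~~((((P ↔ Q) → R) ↔ (R ↔ Q)) ↔ (P ↔ (P → P))) = ~4/5 = 1/5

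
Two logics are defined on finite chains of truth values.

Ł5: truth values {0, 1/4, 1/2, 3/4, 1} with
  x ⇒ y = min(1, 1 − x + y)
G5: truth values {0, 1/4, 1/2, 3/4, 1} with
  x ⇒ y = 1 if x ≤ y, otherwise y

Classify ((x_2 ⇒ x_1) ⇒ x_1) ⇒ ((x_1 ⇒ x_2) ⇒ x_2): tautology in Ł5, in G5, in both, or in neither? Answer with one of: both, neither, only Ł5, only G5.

only Ł5

In Ł5: every assignment gives 1 — tautology.
In G5: at x_1 = 0, x_2 = 1/4 the value is 1/4 — not a tautology.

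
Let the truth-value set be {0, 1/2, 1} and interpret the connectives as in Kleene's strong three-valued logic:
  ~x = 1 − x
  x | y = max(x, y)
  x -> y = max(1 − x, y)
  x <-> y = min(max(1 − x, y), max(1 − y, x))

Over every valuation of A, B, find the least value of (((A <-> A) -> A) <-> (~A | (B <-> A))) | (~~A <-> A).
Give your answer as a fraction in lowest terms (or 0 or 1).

1/2

Take A = 1/2, B = 0:
A <-> A = 1/2 <-> 1/2 = 1/2
(A <-> A) -> A = 1/2 -> 1/2 = 1/2
~A = ~1/2 = 1/2
B <-> A = 0 <-> 1/2 = 1/2
~A | (B <-> A) = 1/2 | 1/2 = 1/2
((A <-> A) -> A) <-> (~A | (B <-> A)) = 1/2 <-> 1/2 = 1/2
~A = ~1/2 = 1/2
~~A = ~1/2 = 1/2
~~A <-> A = 1/2 <-> 1/2 = 1/2
(((A <-> A) -> A) <-> (~A | (B <-> A))) | (~~A <-> A) = 1/2 | 1/2 = 1/2
No assignment yields a value below 1/2, so this is the minimum.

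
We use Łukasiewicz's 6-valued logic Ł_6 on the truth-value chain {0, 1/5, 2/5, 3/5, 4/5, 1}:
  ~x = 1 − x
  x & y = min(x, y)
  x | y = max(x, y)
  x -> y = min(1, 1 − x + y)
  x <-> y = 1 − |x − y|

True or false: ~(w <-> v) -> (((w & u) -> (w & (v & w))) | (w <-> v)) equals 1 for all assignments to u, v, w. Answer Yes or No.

Counterexample: take u = 1/5, v = 0, w = 1.
w <-> v = 1 <-> 0 = 0
~(w <-> v) = ~0 = 1
w & u = 1 & 1/5 = 1/5
v & w = 0 & 1 = 0
w & (v & w) = 1 & 0 = 0
(w & u) -> (w & (v & w)) = 1/5 -> 0 = 4/5
((w & u) -> (w & (v & w))) | (w <-> v) = 4/5 | 0 = 4/5
~(w <-> v) -> (((w & u) -> (w & (v & w))) | (w <-> v)) = 1 -> 4/5 = 4/5
This gives 4/5 ≠ 1.

No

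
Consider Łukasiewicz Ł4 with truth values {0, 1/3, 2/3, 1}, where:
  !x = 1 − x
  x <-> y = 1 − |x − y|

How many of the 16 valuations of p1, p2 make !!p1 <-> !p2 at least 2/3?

10

p1 = 0, p2 = 0 ↦ 0  <
p1 = 0, p2 = 1/3 ↦ 1/3  <
p1 = 0, p2 = 2/3 ↦ 2/3  ≥
p1 = 0, p2 = 1 ↦ 1  ≥
p1 = 1/3, p2 = 0 ↦ 1/3  <
p1 = 1/3, p2 = 1/3 ↦ 2/3  ≥
p1 = 1/3, p2 = 2/3 ↦ 1  ≥
p1 = 1/3, p2 = 1 ↦ 2/3  ≥
p1 = 2/3, p2 = 0 ↦ 2/3  ≥
p1 = 2/3, p2 = 1/3 ↦ 1  ≥
p1 = 2/3, p2 = 2/3 ↦ 2/3  ≥
p1 = 2/3, p2 = 1 ↦ 1/3  <
p1 = 1, p2 = 0 ↦ 1  ≥
p1 = 1, p2 = 1/3 ↦ 2/3  ≥
p1 = 1, p2 = 2/3 ↦ 1/3  <
p1 = 1, p2 = 1 ↦ 0  <
So 10 of the 16 assignments meet the threshold.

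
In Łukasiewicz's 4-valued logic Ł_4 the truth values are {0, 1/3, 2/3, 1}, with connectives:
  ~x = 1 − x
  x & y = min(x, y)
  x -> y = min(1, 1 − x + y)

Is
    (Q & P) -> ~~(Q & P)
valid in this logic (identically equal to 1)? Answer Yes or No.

P = 0, Q = 0 ↦ 1
P = 0, Q = 1/3 ↦ 1
P = 0, Q = 2/3 ↦ 1
P = 0, Q = 1 ↦ 1
P = 1/3, Q = 0 ↦ 1
P = 1/3, Q = 1/3 ↦ 1
P = 1/3, Q = 2/3 ↦ 1
P = 1/3, Q = 1 ↦ 1
P = 2/3, Q = 0 ↦ 1
P = 2/3, Q = 1/3 ↦ 1
P = 2/3, Q = 2/3 ↦ 1
P = 2/3, Q = 1 ↦ 1
P = 1, Q = 0 ↦ 1
P = 1, Q = 1/3 ↦ 1
P = 1, Q = 2/3 ↦ 1
P = 1, Q = 1 ↦ 1
Every assignment gives a value ≥ 1.

Yes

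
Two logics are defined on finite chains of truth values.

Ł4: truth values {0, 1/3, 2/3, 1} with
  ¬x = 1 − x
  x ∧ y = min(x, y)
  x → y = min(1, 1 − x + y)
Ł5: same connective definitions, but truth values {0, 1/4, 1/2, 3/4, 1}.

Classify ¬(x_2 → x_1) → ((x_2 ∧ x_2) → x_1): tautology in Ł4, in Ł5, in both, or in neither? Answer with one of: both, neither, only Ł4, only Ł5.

In Ł4: at x_1 = 0, x_2 = 2/3 the value is 2/3 — not a tautology.
In Ł5: at x_1 = 0, x_2 = 3/4 the value is 1/2 — not a tautology.

neither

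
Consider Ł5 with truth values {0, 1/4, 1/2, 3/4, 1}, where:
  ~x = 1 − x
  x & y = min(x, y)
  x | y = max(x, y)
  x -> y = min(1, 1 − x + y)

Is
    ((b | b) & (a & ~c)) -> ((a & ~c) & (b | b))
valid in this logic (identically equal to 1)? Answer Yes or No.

Yes

At a = 3/4, b = 1/2, c = 1/4, for instance:
b | b = 1/2 | 1/2 = 1/2
~c = ~1/4 = 3/4
a & ~c = 3/4 & 3/4 = 3/4
(b | b) & (a & ~c) = 1/2 & 3/4 = 1/2
(a & ~c) & (b | b) = 3/4 & 1/2 = 1/2
((b | b) & (a & ~c)) -> ((a & ~c) & (b | b)) = 1/2 -> 1/2 = 1
and checking the remaining 124 assignments likewise gives ≥ 1 in every case.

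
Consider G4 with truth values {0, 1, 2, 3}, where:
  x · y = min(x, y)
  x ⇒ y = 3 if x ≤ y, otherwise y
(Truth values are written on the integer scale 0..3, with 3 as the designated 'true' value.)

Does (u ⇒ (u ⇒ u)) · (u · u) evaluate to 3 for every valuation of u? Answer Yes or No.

Counterexample: take u = 0.
u ⇒ u = 0 ⇒ 0 = 3
u ⇒ (u ⇒ u) = 0 ⇒ 3 = 3
u · u = 0 · 0 = 0
(u ⇒ (u ⇒ u)) · (u · u) = 3 · 0 = 0
This gives 0 ≠ 3.

No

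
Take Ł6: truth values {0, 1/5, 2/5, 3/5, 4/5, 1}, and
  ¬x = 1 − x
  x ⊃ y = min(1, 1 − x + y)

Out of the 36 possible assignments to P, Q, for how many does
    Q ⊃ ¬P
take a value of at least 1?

value 1: 21 assignments (counts)
value 4/5: 5 assignments
value 3/5: 4 assignments
value 2/5: 3 assignments
value 1/5: 2 assignments
value 0: 1 assignment
So 21 of the 36 assignments meet the threshold.

21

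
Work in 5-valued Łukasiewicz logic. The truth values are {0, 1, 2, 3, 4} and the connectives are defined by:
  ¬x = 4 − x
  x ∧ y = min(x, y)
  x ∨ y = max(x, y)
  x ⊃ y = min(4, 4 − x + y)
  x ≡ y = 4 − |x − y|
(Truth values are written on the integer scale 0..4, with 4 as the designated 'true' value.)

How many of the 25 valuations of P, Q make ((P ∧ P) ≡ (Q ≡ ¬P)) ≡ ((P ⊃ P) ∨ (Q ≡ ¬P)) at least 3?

value 4: 7 assignments (counts)
value 3: 7 assignments (counts)
value 2: 6 assignments
value 1: 3 assignments
value 0: 2 assignments
So 14 of the 25 assignments meet the threshold.

14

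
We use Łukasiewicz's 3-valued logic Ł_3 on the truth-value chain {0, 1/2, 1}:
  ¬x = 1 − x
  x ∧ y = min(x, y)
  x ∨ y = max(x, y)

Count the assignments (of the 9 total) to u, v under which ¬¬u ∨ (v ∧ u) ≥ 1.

u = 0, v = 0 ↦ 0  <
u = 0, v = 1/2 ↦ 0  <
u = 0, v = 1 ↦ 0  <
u = 1/2, v = 0 ↦ 1/2  <
u = 1/2, v = 1/2 ↦ 1/2  <
u = 1/2, v = 1 ↦ 1/2  <
u = 1, v = 0 ↦ 1  ≥
u = 1, v = 1/2 ↦ 1  ≥
u = 1, v = 1 ↦ 1  ≥
So 3 of the 9 assignments meet the threshold.

3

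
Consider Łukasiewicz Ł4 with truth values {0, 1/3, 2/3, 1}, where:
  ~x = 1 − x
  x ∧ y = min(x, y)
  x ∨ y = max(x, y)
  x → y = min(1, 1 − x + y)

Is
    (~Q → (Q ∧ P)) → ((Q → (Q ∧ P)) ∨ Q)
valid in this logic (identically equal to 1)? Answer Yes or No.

Counterexample: take P = 1/3, Q = 2/3.
~Q = ~2/3 = 1/3
Q ∧ P = 2/3 ∧ 1/3 = 1/3
~Q → (Q ∧ P) = 1/3 → 1/3 = 1
Q ∧ P = 2/3 ∧ 1/3 = 1/3
Q → (Q ∧ P) = 2/3 → 1/3 = 2/3
(Q → (Q ∧ P)) ∨ Q = 2/3 ∨ 2/3 = 2/3
(~Q → (Q ∧ P)) → ((Q → (Q ∧ P)) ∨ Q) = 1 → 2/3 = 2/3
This gives 2/3 ≠ 1.

No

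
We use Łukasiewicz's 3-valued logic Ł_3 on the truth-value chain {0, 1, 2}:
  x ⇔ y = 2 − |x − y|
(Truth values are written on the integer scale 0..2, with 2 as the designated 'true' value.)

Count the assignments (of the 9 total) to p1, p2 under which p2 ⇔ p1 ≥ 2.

3

p1 = 0, p2 = 0 ↦ 2  ≥
p1 = 0, p2 = 1 ↦ 1  <
p1 = 0, p2 = 2 ↦ 0  <
p1 = 1, p2 = 0 ↦ 1  <
p1 = 1, p2 = 1 ↦ 2  ≥
p1 = 1, p2 = 2 ↦ 1  <
p1 = 2, p2 = 0 ↦ 0  <
p1 = 2, p2 = 1 ↦ 1  <
p1 = 2, p2 = 2 ↦ 2  ≥
So 3 of the 9 assignments meet the threshold.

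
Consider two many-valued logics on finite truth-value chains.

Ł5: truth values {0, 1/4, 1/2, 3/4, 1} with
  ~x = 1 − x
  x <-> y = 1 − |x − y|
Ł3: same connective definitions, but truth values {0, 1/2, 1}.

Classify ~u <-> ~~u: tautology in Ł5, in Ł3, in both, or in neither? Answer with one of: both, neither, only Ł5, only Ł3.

In Ł5: at u = 0 the value is 0 — not a tautology.
In Ł3: at u = 0 the value is 0 — not a tautology.

neither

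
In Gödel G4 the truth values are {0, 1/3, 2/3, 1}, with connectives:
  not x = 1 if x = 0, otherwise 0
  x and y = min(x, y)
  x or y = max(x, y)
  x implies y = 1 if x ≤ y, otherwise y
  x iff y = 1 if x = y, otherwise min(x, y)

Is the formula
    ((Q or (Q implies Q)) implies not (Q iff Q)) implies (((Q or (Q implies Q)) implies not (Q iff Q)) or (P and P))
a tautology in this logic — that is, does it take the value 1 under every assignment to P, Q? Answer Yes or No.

Yes

P = 0, Q = 0 ↦ 1
P = 0, Q = 1/3 ↦ 1
P = 0, Q = 2/3 ↦ 1
P = 0, Q = 1 ↦ 1
P = 1/3, Q = 0 ↦ 1
P = 1/3, Q = 1/3 ↦ 1
P = 1/3, Q = 2/3 ↦ 1
P = 1/3, Q = 1 ↦ 1
P = 2/3, Q = 0 ↦ 1
P = 2/3, Q = 1/3 ↦ 1
P = 2/3, Q = 2/3 ↦ 1
P = 2/3, Q = 1 ↦ 1
P = 1, Q = 0 ↦ 1
P = 1, Q = 1/3 ↦ 1
P = 1, Q = 2/3 ↦ 1
P = 1, Q = 1 ↦ 1
Every assignment gives a value ≥ 1.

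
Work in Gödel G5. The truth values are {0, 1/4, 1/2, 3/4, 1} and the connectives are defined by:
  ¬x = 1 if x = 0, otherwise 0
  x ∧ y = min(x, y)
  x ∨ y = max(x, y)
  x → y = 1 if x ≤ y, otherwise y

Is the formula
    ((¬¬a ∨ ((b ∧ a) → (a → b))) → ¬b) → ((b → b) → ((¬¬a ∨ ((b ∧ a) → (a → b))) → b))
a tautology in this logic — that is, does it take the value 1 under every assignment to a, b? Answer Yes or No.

No

Counterexample: take a = 0, b = 0.
¬a = ¬0 = 1
¬¬a = ¬1 = 0
b ∧ a = 0 ∧ 0 = 0
a → b = 0 → 0 = 1
(b ∧ a) → (a → b) = 0 → 1 = 1
¬¬a ∨ ((b ∧ a) → (a → b)) = 0 ∨ 1 = 1
¬b = ¬0 = 1
(¬¬a ∨ ((b ∧ a) → (a → b))) → ¬b = 1 → 1 = 1
b → b = 0 → 0 = 1
¬a = ¬0 = 1
¬¬a = ¬1 = 0
b ∧ a = 0 ∧ 0 = 0
a → b = 0 → 0 = 1
(b ∧ a) → (a → b) = 0 → 1 = 1
¬¬a ∨ ((b ∧ a) → (a → b)) = 0 ∨ 1 = 1
(¬¬a ∨ ((b ∧ a) → (a → b))) → b = 1 → 0 = 0
(b → b) → ((¬¬a ∨ ((b ∧ a) → (a → b))) → b) = 1 → 0 = 0
((¬¬a ∨ ((b ∧ a) → (a → b))) → ¬b) → ((b → b) → ((¬¬a ∨ ((b ∧ a) → (a → b))) → b)) = 1 → 0 = 0
This gives 0 ≠ 1.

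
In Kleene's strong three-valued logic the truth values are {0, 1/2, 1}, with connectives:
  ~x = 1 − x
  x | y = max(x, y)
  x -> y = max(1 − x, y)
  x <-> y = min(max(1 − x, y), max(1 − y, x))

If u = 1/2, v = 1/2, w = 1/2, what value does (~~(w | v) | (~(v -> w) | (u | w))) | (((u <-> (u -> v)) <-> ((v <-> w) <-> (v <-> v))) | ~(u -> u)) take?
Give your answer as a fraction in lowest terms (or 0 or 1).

w | v = 1/2 | 1/2 = 1/2
~(w | v) = ~1/2 = 1/2
~~(w | v) = ~1/2 = 1/2
v -> w = 1/2 -> 1/2 = 1/2
~(v -> w) = ~1/2 = 1/2
u | w = 1/2 | 1/2 = 1/2
~(v -> w) | (u | w) = 1/2 | 1/2 = 1/2
~~(w | v) | (~(v -> w) | (u | w)) = 1/2 | 1/2 = 1/2
u -> v = 1/2 -> 1/2 = 1/2
u <-> (u -> v) = 1/2 <-> 1/2 = 1/2
v <-> w = 1/2 <-> 1/2 = 1/2
v <-> v = 1/2 <-> 1/2 = 1/2
(v <-> w) <-> (v <-> v) = 1/2 <-> 1/2 = 1/2
(u <-> (u -> v)) <-> ((v <-> w) <-> (v <-> v)) = 1/2 <-> 1/2 = 1/2
u -> u = 1/2 -> 1/2 = 1/2
~(u -> u) = ~1/2 = 1/2
((u <-> (u -> v)) <-> ((v <-> w) <-> (v <-> v))) | ~(u -> u) = 1/2 | 1/2 = 1/2
(~~(w | v) | (~(v -> w) | (u | w))) | (((u <-> (u -> v)) <-> ((v <-> w) <-> (v <-> v))) | ~(u -> u)) = 1/2 | 1/2 = 1/2

1/2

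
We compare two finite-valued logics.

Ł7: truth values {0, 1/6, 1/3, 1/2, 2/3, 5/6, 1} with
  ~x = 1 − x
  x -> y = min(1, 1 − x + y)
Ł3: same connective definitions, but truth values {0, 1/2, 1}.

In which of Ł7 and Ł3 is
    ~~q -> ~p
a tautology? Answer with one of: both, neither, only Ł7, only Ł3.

In Ł7: at p = 1/6, q = 1 the value is 5/6 — not a tautology.
In Ł3: at p = 1/2, q = 1 the value is 1/2 — not a tautology.

neither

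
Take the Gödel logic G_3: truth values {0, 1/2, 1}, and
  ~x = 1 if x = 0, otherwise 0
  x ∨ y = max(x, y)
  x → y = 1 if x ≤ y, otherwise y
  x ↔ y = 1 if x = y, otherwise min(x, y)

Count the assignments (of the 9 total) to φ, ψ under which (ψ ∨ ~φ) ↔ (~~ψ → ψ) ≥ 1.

φ = 0, ψ = 0 ↦ 1  ≥
φ = 0, ψ = 1/2 ↦ 1/2  <
φ = 0, ψ = 1 ↦ 1  ≥
φ = 1/2, ψ = 0 ↦ 0  <
φ = 1/2, ψ = 1/2 ↦ 1  ≥
φ = 1/2, ψ = 1 ↦ 1  ≥
φ = 1, ψ = 0 ↦ 0  <
φ = 1, ψ = 1/2 ↦ 1  ≥
φ = 1, ψ = 1 ↦ 1  ≥
So 6 of the 9 assignments meet the threshold.

6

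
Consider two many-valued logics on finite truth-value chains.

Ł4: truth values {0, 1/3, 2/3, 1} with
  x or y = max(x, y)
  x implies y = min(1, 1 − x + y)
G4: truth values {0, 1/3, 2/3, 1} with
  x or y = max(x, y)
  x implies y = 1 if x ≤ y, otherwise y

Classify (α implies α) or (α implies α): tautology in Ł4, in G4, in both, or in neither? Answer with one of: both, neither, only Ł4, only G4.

both

In Ł4: every assignment gives 1 — tautology.
In G4: every assignment gives 1 — tautology.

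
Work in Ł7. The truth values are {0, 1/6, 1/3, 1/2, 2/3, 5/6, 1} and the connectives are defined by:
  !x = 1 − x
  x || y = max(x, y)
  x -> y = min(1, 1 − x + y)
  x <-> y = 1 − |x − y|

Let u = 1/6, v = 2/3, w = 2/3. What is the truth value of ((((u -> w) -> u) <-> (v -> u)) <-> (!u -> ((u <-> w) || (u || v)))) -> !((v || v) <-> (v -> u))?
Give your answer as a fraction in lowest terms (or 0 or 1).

1/3

u -> w = 1/6 -> 2/3 = 1
(u -> w) -> u = 1 -> 1/6 = 1/6
v -> u = 2/3 -> 1/6 = 1/2
((u -> w) -> u) <-> (v -> u) = 1/6 <-> 1/2 = 2/3
!u = !1/6 = 5/6
u <-> w = 1/6 <-> 2/3 = 1/2
u || v = 1/6 || 2/3 = 2/3
(u <-> w) || (u || v) = 1/2 || 2/3 = 2/3
!u -> ((u <-> w) || (u || v)) = 5/6 -> 2/3 = 5/6
(((u -> w) -> u) <-> (v -> u)) <-> (!u -> ((u <-> w) || (u || v))) = 2/3 <-> 5/6 = 5/6
v || v = 2/3 || 2/3 = 2/3
v -> u = 2/3 -> 1/6 = 1/2
(v || v) <-> (v -> u) = 2/3 <-> 1/2 = 5/6
!((v || v) <-> (v -> u)) = !5/6 = 1/6
((((u -> w) -> u) <-> (v -> u)) <-> (!u -> ((u <-> w) || (u || v)))) -> !((v || v) <-> (v -> u)) = 5/6 -> 1/6 = 1/3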